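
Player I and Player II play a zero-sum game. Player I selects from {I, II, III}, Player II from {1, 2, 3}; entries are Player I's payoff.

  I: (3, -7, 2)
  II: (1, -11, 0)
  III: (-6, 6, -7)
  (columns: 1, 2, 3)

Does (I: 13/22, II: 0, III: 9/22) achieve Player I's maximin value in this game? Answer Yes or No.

Against 1 this mix gives (13/22)·3 + (9/22)·(-6) = -15/22.
Against 2 this mix gives (13/22)·(-7) + (9/22)·6 = -37/22.
Against 3 this mix gives (13/22)·2 + (9/22)·(-7) = -37/22.
All of Player II's active replies (2, 3) yield -37/22, and no column does worse for Player I. The mix makes Player II indifferent and guarantees -37/22, so it is optimal.

Yes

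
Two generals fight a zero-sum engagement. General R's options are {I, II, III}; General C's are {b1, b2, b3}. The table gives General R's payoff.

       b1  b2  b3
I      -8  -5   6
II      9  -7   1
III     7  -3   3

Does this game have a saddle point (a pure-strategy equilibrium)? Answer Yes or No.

Row minima: I → -8, II → -7, III → -3; maximin = -3.
Column maxima: b1 → 9, b2 → -3, b3 → 6; minimax = -3.
maximin = minimax = -3, so a saddle point exists.

Yes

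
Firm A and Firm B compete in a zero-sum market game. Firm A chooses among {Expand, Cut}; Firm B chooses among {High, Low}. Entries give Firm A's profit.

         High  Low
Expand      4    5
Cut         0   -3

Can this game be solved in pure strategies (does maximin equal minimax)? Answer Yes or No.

Yes

Row minima: Expand → 4, Cut → -3; maximin = 4.
Column maxima: High → 4, Low → 5; minimax = 4.
maximin = minimax = 4, so a saddle point exists.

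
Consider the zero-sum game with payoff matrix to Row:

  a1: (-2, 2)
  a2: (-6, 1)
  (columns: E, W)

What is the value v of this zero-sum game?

-2

Row minima: a1 → -2, a2 → -6; maximin = -2.
Column maxima: E → -2, W → 2; minimax = -2.
Since maximin = minimax = -2, there is a saddle point and the value is -2.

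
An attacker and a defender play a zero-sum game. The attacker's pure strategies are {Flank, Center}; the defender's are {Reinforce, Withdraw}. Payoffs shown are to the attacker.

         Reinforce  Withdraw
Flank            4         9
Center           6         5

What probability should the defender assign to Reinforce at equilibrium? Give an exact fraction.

Row minima: Flank → 4, Center → 5; maximin = 5.
Column maxima: Reinforce → 6, Withdraw → 9; minimax = 6.
5 ≠ 6, so there is no saddle point; optimal play is mixed.
Let the attacker play Flank with probability p. Expected payoff against Reinforce: 4p + 6(1−p) = −2p + 6; against Withdraw: 9p + 5(1−p) = 4p + 5.
Setting these equal: −2p + 6 = 4p + 5 ⇒ −6p = -1 ⇒ p = 1/6, and the value is (-2)·(1/6) + 6 = 17/3.
For the defender: with q = P(Reinforce), equating Flank's and Center's payoffs gives −5q + 9 = q + 5 ⇒ q = 2/3.

2/3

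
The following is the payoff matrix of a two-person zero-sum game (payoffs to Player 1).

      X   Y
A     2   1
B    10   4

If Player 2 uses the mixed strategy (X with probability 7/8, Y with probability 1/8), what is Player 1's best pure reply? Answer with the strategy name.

Expected payoff of A: (7/8)·2 + (1/8)·1 = 15/8.
Expected payoff of B: (7/8)·10 + (1/8)·4 = 37/4.
The largest is 37/4, so Player 1's best response is B.

B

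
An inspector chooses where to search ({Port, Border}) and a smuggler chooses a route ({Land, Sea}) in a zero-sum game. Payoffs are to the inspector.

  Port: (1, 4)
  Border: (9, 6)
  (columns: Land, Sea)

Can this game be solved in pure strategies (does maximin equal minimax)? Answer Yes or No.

Row minima: Port → 1, Border → 6; maximin = 6.
Column maxima: Land → 9, Sea → 6; minimax = 6.
maximin = minimax = 6, so a saddle point exists.

Yes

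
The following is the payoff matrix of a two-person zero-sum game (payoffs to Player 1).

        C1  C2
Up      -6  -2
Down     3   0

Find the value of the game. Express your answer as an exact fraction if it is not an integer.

0

Row minima: Up → -6, Down → 0; maximin = 0.
Column maxima: C1 → 3, C2 → 0; minimax = 0.
Since maximin = minimax = 0, there is a saddle point and the value is 0.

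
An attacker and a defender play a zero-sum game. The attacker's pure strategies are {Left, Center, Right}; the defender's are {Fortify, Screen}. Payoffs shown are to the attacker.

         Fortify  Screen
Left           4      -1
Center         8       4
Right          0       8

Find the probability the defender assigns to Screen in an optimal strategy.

Row minima: Left → -1, Center → 4, Right → 0; maximin = 4.
Column maxima: Fortify → 8, Screen → 8; minimax = 8.
4 ≠ 8, so there is no saddle point; optimal play is mixed.
Left is strictly dominated by Center, so the attacker never plays it.
On the remaining 2×2 (Center, Right vs Fortify, Screen):
Let the attacker play Center with probability p. Expected payoff against Fortify: 8p + 0(1−p) = 8p; against Screen: 4p + 8(1−p) = −4p + 8.
Setting these equal: 8p = −4p + 8 ⇒ 12p = 8 ⇒ p = 2/3, and the value is (8)·(2/3) = 16/3.
For the defender: with q = P(Fortify), equating Center's and Right's payoffs gives 4q + 4 = −8q + 8 ⇒ q = 1/3.

2/3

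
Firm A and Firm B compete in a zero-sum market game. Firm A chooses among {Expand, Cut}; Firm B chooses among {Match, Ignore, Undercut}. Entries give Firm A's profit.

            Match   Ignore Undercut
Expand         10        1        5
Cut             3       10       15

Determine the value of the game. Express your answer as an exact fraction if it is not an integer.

97/16

Row minima: Expand → 1, Cut → 3; maximin = 3.
Column maxima: Match → 10, Ignore → 10, Undercut → 15; minimax = 10.
3 ≠ 10, so there is no saddle point; optimal play is mixed.
Undercut is strictly dominated by Ignore (it gives Firm A strictly more in every row), so Firm B never plays it.
On the remaining 2×2 (Expand, Cut vs Match, Ignore):
Let Firm A play Expand with probability p. Expected payoff against Match: 10p + 3(1−p) = 7p + 3; against Ignore: 1p + 10(1−p) = −9p + 10.
Setting these equal: 7p + 3 = −9p + 10 ⇒ 16p = 7 ⇒ p = 7/16, and the value is (7)·(7/16) + 3 = 97/16.
For Firm B: with q = P(Match), equating Expand's and Cut's payoffs gives 9q + 1 = −7q + 10 ⇒ q = 9/16.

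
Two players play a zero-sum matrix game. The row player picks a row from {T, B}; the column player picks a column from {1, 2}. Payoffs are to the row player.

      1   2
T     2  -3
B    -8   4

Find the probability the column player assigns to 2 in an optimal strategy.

10/17

Row minima: T → -3, B → -8; maximin = -3.
Column maxima: 1 → 2, 2 → 4; minimax = 2.
-3 ≠ 2, so there is no saddle point; optimal play is mixed.
Let the row player play T with probability p. Expected payoff against 1: 2p + (-8)(1−p) = 10p − 8; against 2: (-3)p + 4(1−p) = −7p + 4.
Setting these equal: 10p − 8 = −7p + 4 ⇒ 17p = 12 ⇒ p = 12/17, and the value is (10)·(12/17) − 8 = -16/17.
For the column player: with q = P(1), equating T's and B's payoffs gives 5q − 3 = −12q + 4 ⇒ q = 7/17.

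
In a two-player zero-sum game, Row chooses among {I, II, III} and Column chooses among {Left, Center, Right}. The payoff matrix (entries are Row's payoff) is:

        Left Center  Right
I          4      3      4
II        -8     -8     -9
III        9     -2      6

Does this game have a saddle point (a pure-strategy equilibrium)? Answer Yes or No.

Yes

Row minima: I → 3, II → -9, III → -2; maximin = 3.
Column maxima: Left → 9, Center → 3, Right → 6; minimax = 3.
maximin = minimax = 3, so a saddle point exists.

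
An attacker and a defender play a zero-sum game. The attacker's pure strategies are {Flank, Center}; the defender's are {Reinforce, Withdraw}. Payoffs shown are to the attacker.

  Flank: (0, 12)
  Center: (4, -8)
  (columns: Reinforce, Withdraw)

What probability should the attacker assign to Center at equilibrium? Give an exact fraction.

1/2

Row minima: Flank → 0, Center → -8; maximin = 0.
Column maxima: Reinforce → 4, Withdraw → 12; minimax = 4.
0 ≠ 4, so there is no saddle point; optimal play is mixed.
Let the attacker play Flank with probability p. Expected payoff against Reinforce: 0p + 4(1−p) = −4p + 4; against Withdraw: 12p + (-8)(1−p) = 20p − 8.
Setting these equal: −4p + 4 = 20p − 8 ⇒ −24p = -12 ⇒ p = 1/2, and the value is (-4)·(1/2) + 4 = 2.
For the defender: with q = P(Reinforce), equating Flank's and Center's payoffs gives −12q + 12 = 12q − 8 ⇒ q = 5/6.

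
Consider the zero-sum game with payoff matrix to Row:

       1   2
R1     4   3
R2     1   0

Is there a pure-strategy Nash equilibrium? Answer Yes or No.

Row minima: R1 → 3, R2 → 0; maximin = 3.
Column maxima: 1 → 4, 2 → 3; minimax = 3.
maximin = minimax = 3, so a saddle point exists.

Yes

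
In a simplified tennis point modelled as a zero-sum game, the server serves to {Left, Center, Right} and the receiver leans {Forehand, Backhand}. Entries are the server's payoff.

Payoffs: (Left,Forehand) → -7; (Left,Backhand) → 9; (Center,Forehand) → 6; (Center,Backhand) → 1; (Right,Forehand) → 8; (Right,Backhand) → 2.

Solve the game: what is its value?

43/11

Row minima: Left → -7, Center → 1, Right → 2; maximin = 2.
Column maxima: Forehand → 8, Backhand → 9; minimax = 8.
2 ≠ 8, so there is no saddle point; optimal play is mixed.
Center is strictly dominated by Right, so the server never plays it.
On the remaining 2×2 (Left, Right vs Forehand, Backhand):
Let the server play Left with probability p. Expected payoff against Forehand: (-7)p + 8(1−p) = −15p + 8; against Backhand: 9p + 2(1−p) = 7p + 2.
Setting these equal: −15p + 8 = 7p + 2 ⇒ −22p = -6 ⇒ p = 3/11, and the value is (-15)·(3/11) + 8 = 43/11.
For the receiver: with q = P(Forehand), equating Left's and Right's payoffs gives −16q + 9 = 6q + 2 ⇒ q = 7/22.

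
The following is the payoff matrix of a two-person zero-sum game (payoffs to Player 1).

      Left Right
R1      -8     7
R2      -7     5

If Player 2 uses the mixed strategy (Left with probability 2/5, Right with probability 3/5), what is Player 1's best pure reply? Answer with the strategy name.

R1

Expected payoff of R1: (2/5)·(-8) + (3/5)·7 = 1.
Expected payoff of R2: (2/5)·(-7) + (3/5)·5 = 1/5.
The largest is 1, so Player 1's best response is R1.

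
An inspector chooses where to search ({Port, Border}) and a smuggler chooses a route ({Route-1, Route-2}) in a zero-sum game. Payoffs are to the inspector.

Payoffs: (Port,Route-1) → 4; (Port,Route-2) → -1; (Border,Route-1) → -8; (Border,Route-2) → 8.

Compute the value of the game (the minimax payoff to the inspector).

Row minima: Port → -1, Border → -8; maximin = -1.
Column maxima: Route-1 → 4, Route-2 → 8; minimax = 4.
-1 ≠ 4, so there is no saddle point; optimal play is mixed.
Let the inspector play Port with probability p. Expected payoff against Route-1: 4p + (-8)(1−p) = 12p − 8; against Route-2: (-1)p + 8(1−p) = −9p + 8.
Setting these equal: 12p − 8 = −9p + 8 ⇒ 21p = 16 ⇒ p = 16/21, and the value is (12)·(16/21) − 8 = 8/7.
For the smuggler: with q = P(Route-1), equating Port's and Border's payoffs gives 5q − 1 = −16q + 8 ⇒ q = 3/7.

8/7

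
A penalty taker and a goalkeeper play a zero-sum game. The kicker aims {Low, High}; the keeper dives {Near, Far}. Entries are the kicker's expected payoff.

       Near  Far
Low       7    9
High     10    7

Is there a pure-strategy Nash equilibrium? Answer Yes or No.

No

Row minima: Low → 7, High → 7; maximin = 7.
Column maxima: Near → 10, Far → 9; minimax = 9.
7 ≠ 9, so no pure-strategy equilibrium exists.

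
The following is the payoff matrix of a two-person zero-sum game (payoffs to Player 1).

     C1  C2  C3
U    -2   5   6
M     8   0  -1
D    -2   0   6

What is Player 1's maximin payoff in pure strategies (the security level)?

-1

Row minima: U → -2, M → -1, D → -2.
The best of these is -1.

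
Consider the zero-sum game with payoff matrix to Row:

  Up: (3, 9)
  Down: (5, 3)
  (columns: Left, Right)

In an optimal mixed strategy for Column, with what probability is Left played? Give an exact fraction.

Row minima: Up → 3, Down → 3; maximin = 3.
Column maxima: Left → 5, Right → 9; minimax = 5.
3 ≠ 5, so there is no saddle point; optimal play is mixed.
Let Row play Up with probability p. Expected payoff against Left: 3p + 5(1−p) = −2p + 5; against Right: 9p + 3(1−p) = 6p + 3.
Setting these equal: −2p + 5 = 6p + 3 ⇒ −8p = -2 ⇒ p = 1/4, and the value is (-2)·(1/4) + 5 = 9/2.
For Column: with q = P(Left), equating Up's and Down's payoffs gives −6q + 9 = 2q + 3 ⇒ q = 3/4.

3/4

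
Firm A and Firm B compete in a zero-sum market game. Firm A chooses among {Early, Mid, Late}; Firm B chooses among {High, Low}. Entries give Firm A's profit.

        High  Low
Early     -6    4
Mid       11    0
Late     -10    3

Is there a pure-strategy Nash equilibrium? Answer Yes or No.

Row minima: Early → -6, Mid → 0, Late → -10; maximin = 0.
Column maxima: High → 11, Low → 4; minimax = 4.
0 ≠ 4, so no pure-strategy equilibrium exists.

No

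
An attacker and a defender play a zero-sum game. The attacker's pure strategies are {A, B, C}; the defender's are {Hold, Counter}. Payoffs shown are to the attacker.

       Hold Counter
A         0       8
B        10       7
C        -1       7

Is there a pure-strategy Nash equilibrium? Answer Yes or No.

No

Row minima: A → 0, B → 7, C → -1; maximin = 7.
Column maxima: Hold → 10, Counter → 8; minimax = 8.
7 ≠ 8, so no pure-strategy equilibrium exists.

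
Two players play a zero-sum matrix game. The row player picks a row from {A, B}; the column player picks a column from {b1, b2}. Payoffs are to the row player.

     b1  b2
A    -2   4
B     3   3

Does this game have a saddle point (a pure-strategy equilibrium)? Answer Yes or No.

Row minima: A → -2, B → 3; maximin = 3.
Column maxima: b1 → 3, b2 → 4; minimax = 3.
maximin = minimax = 3, so a saddle point exists.

Yes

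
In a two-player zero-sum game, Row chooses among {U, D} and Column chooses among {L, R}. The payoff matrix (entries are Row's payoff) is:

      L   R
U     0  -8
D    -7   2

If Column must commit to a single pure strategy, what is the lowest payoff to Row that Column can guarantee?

Column maxima: L → 0, R → 2.
The smallest of these is 0.

0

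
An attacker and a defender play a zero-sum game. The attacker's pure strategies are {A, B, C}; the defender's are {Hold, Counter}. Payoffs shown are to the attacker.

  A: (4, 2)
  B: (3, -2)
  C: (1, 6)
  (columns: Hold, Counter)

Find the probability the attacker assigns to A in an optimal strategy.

Row minima: A → 2, B → -2, C → 1; maximin = 2.
Column maxima: Hold → 4, Counter → 6; minimax = 4.
2 ≠ 4, so there is no saddle point; optimal play is mixed.
B is strictly dominated by A, so the attacker never plays it.
On the remaining 2×2 (A, C vs Hold, Counter):
Let the attacker play A with probability p. Expected payoff against Hold: 4p + 1(1−p) = 3p + 1; against Counter: 2p + 6(1−p) = −4p + 6.
Setting these equal: 3p + 1 = −4p + 6 ⇒ 7p = 5 ⇒ p = 5/7, and the value is (3)·(5/7) + 1 = 22/7.
For the defender: with q = P(Hold), equating A's and C's payoffs gives 2q + 2 = −5q + 6 ⇒ q = 4/7.

5/7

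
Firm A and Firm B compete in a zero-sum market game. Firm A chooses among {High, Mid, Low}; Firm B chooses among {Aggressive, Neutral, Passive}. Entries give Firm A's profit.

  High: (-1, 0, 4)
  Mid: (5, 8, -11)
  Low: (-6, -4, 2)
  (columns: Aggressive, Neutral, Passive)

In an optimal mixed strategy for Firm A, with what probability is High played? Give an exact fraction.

16/21

Row minima: High → -1, Mid → -11, Low → -6; maximin = -1.
Column maxima: Aggressive → 5, Neutral → 8, Passive → 4; minimax = 4.
-1 ≠ 4, so there is no saddle point; optimal play is mixed.
Low is strictly dominated by High, so Firm A never plays it.
Neutral is strictly dominated by Aggressive (it gives Firm A strictly more in every row), so Firm B never plays it.
On the remaining 2×2 (High, Mid vs Aggressive, Passive):
Let Firm A play High with probability p. Expected payoff against Aggressive: (-1)p + 5(1−p) = −6p + 5; against Passive: 4p + (-11)(1−p) = 15p − 11.
Setting these equal: −6p + 5 = 15p − 11 ⇒ −21p = -16 ⇒ p = 16/21, and the value is (-6)·(16/21) + 5 = 3/7.
For Firm B: with q = P(Aggressive), equating High's and Mid's payoffs gives −5q + 4 = 16q − 11 ⇒ q = 5/7.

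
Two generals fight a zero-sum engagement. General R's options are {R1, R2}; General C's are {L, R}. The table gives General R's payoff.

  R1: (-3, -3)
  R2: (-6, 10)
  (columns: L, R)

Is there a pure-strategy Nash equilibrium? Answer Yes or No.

Yes

Row minima: R1 → -3, R2 → -6; maximin = -3.
Column maxima: L → -3, R → 10; minimax = -3.
maximin = minimax = -3, so a saddle point exists.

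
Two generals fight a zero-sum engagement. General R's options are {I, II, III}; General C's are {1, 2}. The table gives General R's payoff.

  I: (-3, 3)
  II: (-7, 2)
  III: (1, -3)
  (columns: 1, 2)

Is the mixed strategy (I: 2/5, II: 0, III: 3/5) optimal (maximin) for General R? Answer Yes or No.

Yes

Against 1 this mix gives (2/5)·(-3) + (3/5)·1 = -3/5.
Against 2 this mix gives (2/5)·3 + (3/5)·(-3) = -3/5.
All of General C's active replies (1, 2) yield -3/5, and no column does worse for General R. The mix makes General C indifferent and guarantees -3/5, so it is optimal.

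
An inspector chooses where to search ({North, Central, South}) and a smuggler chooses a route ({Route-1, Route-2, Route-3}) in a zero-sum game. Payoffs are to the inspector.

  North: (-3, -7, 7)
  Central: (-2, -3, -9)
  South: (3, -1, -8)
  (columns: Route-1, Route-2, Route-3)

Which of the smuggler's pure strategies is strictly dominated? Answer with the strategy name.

Route-1

Route-2 holds the inspector's payoff strictly below Route-1 in every row: -7 < -3, -3 < -2, -1 < 3.
So Route-1 is strictly dominated for the smuggler.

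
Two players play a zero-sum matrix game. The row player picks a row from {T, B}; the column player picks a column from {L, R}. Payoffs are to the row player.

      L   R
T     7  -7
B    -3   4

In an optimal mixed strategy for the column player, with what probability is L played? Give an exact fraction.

Row minima: T → -7, B → -3; maximin = -3.
Column maxima: L → 7, R → 4; minimax = 4.
-3 ≠ 4, so there is no saddle point; optimal play is mixed.
Let the row player play T with probability p. Expected payoff against L: 7p + (-3)(1−p) = 10p − 3; against R: (-7)p + 4(1−p) = −11p + 4.
Setting these equal: 10p − 3 = −11p + 4 ⇒ 21p = 7 ⇒ p = 1/3, and the value is (10)·(1/3) − 3 = 1/3.
For the column player: with q = P(L), equating T's and B's payoffs gives 14q − 7 = −7q + 4 ⇒ q = 11/21.

11/21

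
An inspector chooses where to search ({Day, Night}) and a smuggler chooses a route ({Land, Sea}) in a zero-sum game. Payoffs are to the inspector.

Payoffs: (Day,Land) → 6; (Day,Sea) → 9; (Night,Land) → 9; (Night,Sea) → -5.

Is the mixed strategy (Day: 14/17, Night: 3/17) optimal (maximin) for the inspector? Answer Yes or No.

Yes

Against Land this mix gives (14/17)·6 + (3/17)·9 = 111/17.
Against Sea this mix gives (14/17)·9 + (3/17)·(-5) = 111/17.
All of the smuggler's active replies (Land, Sea) yield 111/17, and no column does worse for the inspector. The mix makes the smuggler indifferent and guarantees 111/17, so it is optimal.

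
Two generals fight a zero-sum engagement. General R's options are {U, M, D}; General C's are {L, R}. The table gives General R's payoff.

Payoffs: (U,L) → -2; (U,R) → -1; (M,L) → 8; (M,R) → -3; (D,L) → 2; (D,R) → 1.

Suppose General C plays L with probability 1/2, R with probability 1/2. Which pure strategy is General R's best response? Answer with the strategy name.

M

Expected payoff of U: (1/2)·(-2) + (1/2)·(-1) = -3/2.
Expected payoff of M: (1/2)·8 + (1/2)·(-3) = 5/2.
Expected payoff of D: (1/2)·2 + (1/2)·1 = 3/2.
The largest is 5/2, so General R's best response is M.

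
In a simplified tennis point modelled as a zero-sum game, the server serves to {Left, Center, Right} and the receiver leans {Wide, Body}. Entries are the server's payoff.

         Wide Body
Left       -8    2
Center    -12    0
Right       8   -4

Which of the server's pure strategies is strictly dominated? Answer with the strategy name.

Left gives a strictly higher payoff than Center against every column: -8 > -12, 2 > 0.
So Center is strictly dominated and the server never plays it.

Center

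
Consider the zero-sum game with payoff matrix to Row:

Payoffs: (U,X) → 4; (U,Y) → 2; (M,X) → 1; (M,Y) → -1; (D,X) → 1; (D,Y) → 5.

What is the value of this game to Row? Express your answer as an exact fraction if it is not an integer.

Row minima: U → 2, M → -1, D → 1; maximin = 2.
Column maxima: X → 4, Y → 5; minimax = 4.
2 ≠ 4, so there is no saddle point; optimal play is mixed.
M is strictly dominated by U, so Row never plays it.
On the remaining 2×2 (U, D vs X, Y):
Let Row play U with probability p. Expected payoff against X: 4p + 1(1−p) = 3p + 1; against Y: 2p + 5(1−p) = −3p + 5.
Setting these equal: 3p + 1 = −3p + 5 ⇒ 6p = 4 ⇒ p = 2/3, and the value is (3)·(2/3) + 1 = 3.
For Column: with q = P(X), equating U's and D's payoffs gives 2q + 2 = −4q + 5 ⇒ q = 1/2.

3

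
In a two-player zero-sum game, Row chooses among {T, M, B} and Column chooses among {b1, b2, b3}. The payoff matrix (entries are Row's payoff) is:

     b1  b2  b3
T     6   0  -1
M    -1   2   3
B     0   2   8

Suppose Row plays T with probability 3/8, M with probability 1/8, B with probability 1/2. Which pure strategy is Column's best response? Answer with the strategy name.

b2

If Column plays b1, Row's expected payoff is (3/8)·6 + (1/8)·(-1) + (1/2)·0 = 17/8.
If Column plays b2, Row's expected payoff is (3/8)·0 + (1/8)·2 + (1/2)·2 = 5/4.
If Column plays b3, Row's expected payoff is (3/8)·(-1) + (1/8)·3 + (1/2)·8 = 4.
Column minimizes Row's payoff; the smallest is 5/4, so the best response is b2.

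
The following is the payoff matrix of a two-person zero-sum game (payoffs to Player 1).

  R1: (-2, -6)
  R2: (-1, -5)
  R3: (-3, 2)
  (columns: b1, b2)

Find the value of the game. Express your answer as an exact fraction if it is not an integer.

-17/9

Row minima: R1 → -6, R2 → -5, R3 → -3; maximin = -3.
Column maxima: b1 → -1, b2 → 2; minimax = -1.
-3 ≠ -1, so there is no saddle point; optimal play is mixed.
R1 is strictly dominated by R2, so Player 1 never plays it.
On the remaining 2×2 (R2, R3 vs b1, b2):
Let Player 1 play R2 with probability p. Expected payoff against b1: (-1)p + (-3)(1−p) = 2p − 3; against b2: (-5)p + 2(1−p) = −7p + 2.
Setting these equal: 2p − 3 = −7p + 2 ⇒ 9p = 5 ⇒ p = 5/9, and the value is (2)·(5/9) − 3 = -17/9.
For Player 2: with q = P(b1), equating R2's and R3's payoffs gives 4q − 5 = −5q + 2 ⇒ q = 7/9.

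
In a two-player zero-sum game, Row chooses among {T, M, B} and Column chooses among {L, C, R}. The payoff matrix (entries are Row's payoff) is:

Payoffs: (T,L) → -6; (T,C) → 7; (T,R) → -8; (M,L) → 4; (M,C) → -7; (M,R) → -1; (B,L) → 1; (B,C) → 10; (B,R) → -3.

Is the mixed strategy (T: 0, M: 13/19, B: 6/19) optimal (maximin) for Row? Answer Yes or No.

Yes

Against L this mix gives (13/19)·4 + (6/19)·1 = 58/19.
Against C this mix gives (13/19)·(-7) + (6/19)·10 = -31/19.
Against R this mix gives (13/19)·(-1) + (6/19)·(-3) = -31/19.
All of Column's active replies (C, R) yield -31/19, and no column does worse for Row. The mix makes Column indifferent and guarantees -31/19, so it is optimal.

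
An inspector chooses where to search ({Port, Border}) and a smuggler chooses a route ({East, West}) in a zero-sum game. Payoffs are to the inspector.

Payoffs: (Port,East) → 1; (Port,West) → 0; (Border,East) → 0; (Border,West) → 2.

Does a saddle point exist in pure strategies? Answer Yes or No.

Row minima: Port → 0, Border → 0; maximin = 0.
Column maxima: East → 1, West → 2; minimax = 1.
0 ≠ 1, so no pure-strategy equilibrium exists.

No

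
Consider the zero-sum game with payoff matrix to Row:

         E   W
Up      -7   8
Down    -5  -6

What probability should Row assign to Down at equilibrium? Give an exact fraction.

Row minima: Up → -7, Down → -6; maximin = -6.
Column maxima: E → -5, W → 8; minimax = -5.
-6 ≠ -5, so there is no saddle point; optimal play is mixed.
Let Row play Up with probability p. Expected payoff against E: (-7)p + (-5)(1−p) = −2p − 5; against W: 8p + (-6)(1−p) = 14p − 6.
Setting these equal: −2p − 5 = 14p − 6 ⇒ −16p = -1 ⇒ p = 1/16, and the value is (-2)·(1/16) − 5 = -41/8.
For Column: with q = P(E), equating Up's and Down's payoffs gives −15q + 8 = q − 6 ⇒ q = 7/8.

15/16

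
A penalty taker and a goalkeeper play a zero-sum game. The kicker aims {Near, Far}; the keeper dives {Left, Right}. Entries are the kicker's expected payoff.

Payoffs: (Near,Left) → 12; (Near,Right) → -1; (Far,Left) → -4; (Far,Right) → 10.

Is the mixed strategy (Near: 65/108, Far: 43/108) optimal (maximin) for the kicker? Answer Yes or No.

Against Left this mix gives (65/108)·12 + (43/108)·(-4) = 152/27.
Against Right this mix gives (65/108)·(-1) + (43/108)·10 = 365/108.
The keeper will play Right, holding the kicker to 365/108. Shifting weight toward the row that does better against Right would raise this floor (the equalizing mix achieves 116/27 against both Right and Left), so the proposed strategy is not optimal.

No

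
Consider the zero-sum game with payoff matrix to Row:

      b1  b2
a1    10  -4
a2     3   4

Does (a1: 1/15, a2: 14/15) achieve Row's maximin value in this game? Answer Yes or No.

Yes

Against b1 this mix gives (1/15)·10 + (14/15)·3 = 52/15.
Against b2 this mix gives (1/15)·(-4) + (14/15)·4 = 52/15.
All of Column's active replies (b1, b2) yield 52/15, and no column does worse for Row. The mix makes Column indifferent and guarantees 52/15, so it is optimal.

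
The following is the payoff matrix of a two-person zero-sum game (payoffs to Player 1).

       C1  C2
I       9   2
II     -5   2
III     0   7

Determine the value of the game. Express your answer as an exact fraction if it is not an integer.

Row minima: I → 2, II → -5, III → 0; maximin = 2.
Column maxima: C1 → 9, C2 → 7; minimax = 7.
2 ≠ 7, so there is no saddle point; optimal play is mixed.
II is strictly dominated by III, so Player 1 never plays it.
On the remaining 2×2 (I, III vs C1, C2):
Let Player 1 play I with probability p. Expected payoff against C1: 9p + 0(1−p) = 9p; against C2: 2p + 7(1−p) = −5p + 7.
Setting these equal: 9p = −5p + 7 ⇒ 14p = 7 ⇒ p = 1/2, and the value is (9)·(1/2) = 9/2.
For Player 2: with q = P(C1), equating I's and III's payoffs gives 7q + 2 = −7q + 7 ⇒ q = 5/14.

9/2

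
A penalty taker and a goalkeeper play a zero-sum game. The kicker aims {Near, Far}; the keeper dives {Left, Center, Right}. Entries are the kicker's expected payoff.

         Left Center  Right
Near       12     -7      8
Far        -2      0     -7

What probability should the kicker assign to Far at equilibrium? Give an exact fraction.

15/22

Row minima: Near → -7, Far → -7; maximin = -7.
Column maxima: Left → 12, Center → 0, Right → 8; minimax = 0.
-7 ≠ 0, so there is no saddle point; optimal play is mixed.
Left is strictly dominated by Right (it gives the kicker strictly more in every row), so the keeper never plays it.
On the remaining 2×2 (Near, Far vs Center, Right):
Let the kicker play Near with probability p. Expected payoff against Center: (-7)p + 0(1−p) = −7p; against Right: 8p + (-7)(1−p) = 15p − 7.
Setting these equal: −7p = 15p − 7 ⇒ −22p = -7 ⇒ p = 7/22, and the value is (-7)·(7/22) = -49/22.
For the keeper: with q = P(Center), equating Near's and Far's payoffs gives −15q + 8 = 7q − 7 ⇒ q = 15/22.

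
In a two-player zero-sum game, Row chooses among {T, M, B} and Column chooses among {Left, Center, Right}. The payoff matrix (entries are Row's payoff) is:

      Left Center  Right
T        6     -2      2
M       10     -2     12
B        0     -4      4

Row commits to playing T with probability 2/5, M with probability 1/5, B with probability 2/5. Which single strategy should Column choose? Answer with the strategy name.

Center

If Column plays Left, Row's expected payoff is (2/5)·6 + (1/5)·10 + (2/5)·0 = 22/5.
If Column plays Center, Row's expected payoff is (2/5)·(-2) + (1/5)·(-2) + (2/5)·(-4) = -14/5.
If Column plays Right, Row's expected payoff is (2/5)·2 + (1/5)·12 + (2/5)·4 = 24/5.
Column minimizes Row's payoff; the smallest is -14/5, so the best response is Center.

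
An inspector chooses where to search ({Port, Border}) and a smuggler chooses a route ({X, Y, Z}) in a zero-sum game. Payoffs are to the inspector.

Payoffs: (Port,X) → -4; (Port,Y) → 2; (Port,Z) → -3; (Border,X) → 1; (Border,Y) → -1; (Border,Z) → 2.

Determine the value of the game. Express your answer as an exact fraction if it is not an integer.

Row minima: Port → -4, Border → -1; maximin = -1.
Column maxima: X → 1, Y → 2, Z → 2; minimax = 1.
-1 ≠ 1, so there is no saddle point; optimal play is mixed.
Z is strictly dominated by X (it gives the inspector strictly more in every row), so the smuggler never plays it.
On the remaining 2×2 (Port, Border vs X, Y):
Let the inspector play Port with probability p. Expected payoff against X: (-4)p + 1(1−p) = −5p + 1; against Y: 2p + (-1)(1−p) = 3p − 1.
Setting these equal: −5p + 1 = 3p − 1 ⇒ −8p = -2 ⇒ p = 1/4, and the value is (-5)·(1/4) + 1 = -1/4.
For the smuggler: with q = P(X), equating Port's and Border's payoffs gives −6q + 2 = 2q − 1 ⇒ q = 3/8.

-1/4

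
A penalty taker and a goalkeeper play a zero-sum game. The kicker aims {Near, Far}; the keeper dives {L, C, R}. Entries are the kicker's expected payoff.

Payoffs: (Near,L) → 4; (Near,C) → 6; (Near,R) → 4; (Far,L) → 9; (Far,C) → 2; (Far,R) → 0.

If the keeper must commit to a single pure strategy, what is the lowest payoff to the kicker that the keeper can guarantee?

4

Column maxima: L → 9, C → 6, R → 4.
The smallest of these is 4.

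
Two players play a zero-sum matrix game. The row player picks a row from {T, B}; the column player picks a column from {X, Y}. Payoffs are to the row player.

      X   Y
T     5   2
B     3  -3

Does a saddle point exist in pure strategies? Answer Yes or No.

Yes

Row minima: T → 2, B → -3; maximin = 2.
Column maxima: X → 5, Y → 2; minimax = 2.
maximin = minimax = 2, so a saddle point exists.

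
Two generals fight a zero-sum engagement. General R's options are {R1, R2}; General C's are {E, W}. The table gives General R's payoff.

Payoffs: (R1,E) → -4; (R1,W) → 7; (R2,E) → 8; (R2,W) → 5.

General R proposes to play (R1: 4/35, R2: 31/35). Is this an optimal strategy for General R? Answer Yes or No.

Against E this mix gives (4/35)·(-4) + (31/35)·8 = 232/35.
Against W this mix gives (4/35)·7 + (31/35)·5 = 183/35.
General C will play W, holding General R to 183/35. Shifting weight toward the row that does better against W would raise this floor (the equalizing mix achieves 38/7 against both W and E), so the proposed strategy is not optimal.

No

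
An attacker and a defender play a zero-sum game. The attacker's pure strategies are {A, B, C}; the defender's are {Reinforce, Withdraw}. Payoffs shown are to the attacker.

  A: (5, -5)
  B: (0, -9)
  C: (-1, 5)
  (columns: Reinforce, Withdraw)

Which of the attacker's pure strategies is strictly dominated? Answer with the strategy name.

A gives a strictly higher payoff than B against every column: 5 > 0, -5 > -9.
So B is strictly dominated and the attacker never plays it.

B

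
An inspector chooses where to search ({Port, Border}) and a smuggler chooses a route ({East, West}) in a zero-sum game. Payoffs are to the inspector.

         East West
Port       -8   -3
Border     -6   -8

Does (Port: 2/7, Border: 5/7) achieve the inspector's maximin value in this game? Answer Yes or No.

Against East this mix gives (2/7)·(-8) + (5/7)·(-6) = -46/7.
Against West this mix gives (2/7)·(-3) + (5/7)·(-8) = -46/7.
All of the smuggler's active replies (East, West) yield -46/7, and no column does worse for the inspector. The mix makes the smuggler indifferent and guarantees -46/7, so it is optimal.

Yes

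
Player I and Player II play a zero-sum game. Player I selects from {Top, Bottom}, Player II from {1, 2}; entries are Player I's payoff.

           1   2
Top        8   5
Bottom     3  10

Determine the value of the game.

13/2

Row minima: Top → 5, Bottom → 3; maximin = 5.
Column maxima: 1 → 8, 2 → 10; minimax = 8.
5 ≠ 8, so there is no saddle point; optimal play is mixed.
Let Player I play Top with probability p. Expected payoff against 1: 8p + 3(1−p) = 5p + 3; against 2: 5p + 10(1−p) = −5p + 10.
Setting these equal: 5p + 3 = −5p + 10 ⇒ 10p = 7 ⇒ p = 7/10, and the value is (5)·(7/10) + 3 = 13/2.
For Player II: with q = P(1), equating Top's and Bottom's payoffs gives 3q + 5 = −7q + 10 ⇒ q = 1/2.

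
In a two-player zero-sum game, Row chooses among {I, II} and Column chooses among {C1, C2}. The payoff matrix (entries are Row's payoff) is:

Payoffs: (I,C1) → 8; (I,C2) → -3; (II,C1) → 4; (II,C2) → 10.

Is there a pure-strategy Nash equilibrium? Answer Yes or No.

No

Row minima: I → -3, II → 4; maximin = 4.
Column maxima: C1 → 8, C2 → 10; minimax = 8.
4 ≠ 8, so no pure-strategy equilibrium exists.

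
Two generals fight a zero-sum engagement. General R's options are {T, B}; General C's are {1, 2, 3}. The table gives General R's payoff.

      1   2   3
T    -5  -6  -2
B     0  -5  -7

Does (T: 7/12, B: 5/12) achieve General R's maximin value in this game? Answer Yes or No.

No

Against 1 this mix gives (7/12)·(-5) + (5/12)·0 = -35/12.
Against 2 this mix gives (7/12)·(-6) + (5/12)·(-5) = -67/12.
Against 3 this mix gives (7/12)·(-2) + (5/12)·(-7) = -49/12.
General C will play 2, holding General R to -67/12. Shifting weight toward the row that does better against 2 would raise this floor (the equalizing mix achieves -16/3 against both 2 and 3), so the proposed strategy is not optimal.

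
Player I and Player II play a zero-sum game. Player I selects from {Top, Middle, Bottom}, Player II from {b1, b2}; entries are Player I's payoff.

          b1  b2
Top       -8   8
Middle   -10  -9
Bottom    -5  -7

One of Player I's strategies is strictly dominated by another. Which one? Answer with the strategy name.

Middle

Top gives a strictly higher payoff than Middle against every column: -8 > -10, 8 > -9.
So Middle is strictly dominated and Player I never plays it.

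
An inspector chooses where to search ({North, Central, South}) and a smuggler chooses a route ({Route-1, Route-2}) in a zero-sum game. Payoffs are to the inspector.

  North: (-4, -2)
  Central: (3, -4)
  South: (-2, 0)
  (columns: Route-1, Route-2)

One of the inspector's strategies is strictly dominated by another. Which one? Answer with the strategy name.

North

South gives a strictly higher payoff than North against every column: -2 > -4, 0 > -2.
So North is strictly dominated and the inspector never plays it.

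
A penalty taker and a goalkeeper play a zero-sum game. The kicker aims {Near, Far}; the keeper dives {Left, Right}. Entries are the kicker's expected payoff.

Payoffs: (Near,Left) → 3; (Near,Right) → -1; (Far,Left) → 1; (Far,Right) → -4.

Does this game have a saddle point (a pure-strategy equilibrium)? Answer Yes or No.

Row minima: Near → -1, Far → -4; maximin = -1.
Column maxima: Left → 3, Right → -1; minimax = -1.
maximin = minimax = -1, so a saddle point exists.

Yes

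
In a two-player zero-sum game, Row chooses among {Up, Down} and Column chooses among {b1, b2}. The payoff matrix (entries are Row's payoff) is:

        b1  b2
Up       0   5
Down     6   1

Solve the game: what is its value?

3

Row minima: Up → 0, Down → 1; maximin = 1.
Column maxima: b1 → 6, b2 → 5; minimax = 5.
1 ≠ 5, so there is no saddle point; optimal play is mixed.
Let Row play Up with probability p. Expected payoff against b1: 0p + 6(1−p) = −6p + 6; against b2: 5p + 1(1−p) = 4p + 1.
Setting these equal: −6p + 6 = 4p + 1 ⇒ −10p = -5 ⇒ p = 1/2, and the value is (-6)·(1/2) + 6 = 3.
For Column: with q = P(b1), equating Up's and Down's payoffs gives −5q + 5 = 5q + 1 ⇒ q = 2/5.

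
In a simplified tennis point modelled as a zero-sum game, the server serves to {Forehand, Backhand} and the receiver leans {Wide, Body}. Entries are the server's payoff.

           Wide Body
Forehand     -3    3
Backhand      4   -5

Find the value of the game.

-1/5

Row minima: Forehand → -3, Backhand → -5; maximin = -3.
Column maxima: Wide → 4, Body → 3; minimax = 3.
-3 ≠ 3, so there is no saddle point; optimal play is mixed.
Let the server play Forehand with probability p. Expected payoff against Wide: (-3)p + 4(1−p) = −7p + 4; against Body: 3p + (-5)(1−p) = 8p − 5.
Setting these equal: −7p + 4 = 8p − 5 ⇒ −15p = -9 ⇒ p = 3/5, and the value is (-7)·(3/5) + 4 = -1/5.
For the receiver: with q = P(Wide), equating Forehand's and Backhand's payoffs gives −6q + 3 = 9q − 5 ⇒ q = 8/15.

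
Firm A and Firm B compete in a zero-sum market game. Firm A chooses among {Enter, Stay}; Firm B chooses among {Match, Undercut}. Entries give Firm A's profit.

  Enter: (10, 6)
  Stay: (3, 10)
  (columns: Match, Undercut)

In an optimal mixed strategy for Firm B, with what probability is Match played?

Row minima: Enter → 6, Stay → 3; maximin = 6.
Column maxima: Match → 10, Undercut → 10; minimax = 10.
6 ≠ 10, so there is no saddle point; optimal play is mixed.
Let Firm A play Enter with probability p. Expected payoff against Match: 10p + 3(1−p) = 7p + 3; against Undercut: 6p + 10(1−p) = −4p + 10.
Setting these equal: 7p + 3 = −4p + 10 ⇒ 11p = 7 ⇒ p = 7/11, and the value is (7)·(7/11) + 3 = 82/11.
For Firm B: with q = P(Match), equating Enter's and Stay's payoffs gives 4q + 6 = −7q + 10 ⇒ q = 4/11.

4/11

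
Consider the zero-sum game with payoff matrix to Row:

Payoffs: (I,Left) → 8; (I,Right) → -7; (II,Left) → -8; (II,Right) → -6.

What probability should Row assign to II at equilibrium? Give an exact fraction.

15/17

Row minima: I → -7, II → -8; maximin = -7.
Column maxima: Left → 8, Right → -6; minimax = -6.
-7 ≠ -6, so there is no saddle point; optimal play is mixed.
Let Row play I with probability p. Expected payoff against Left: 8p + (-8)(1−p) = 16p − 8; against Right: (-7)p + (-6)(1−p) = −p − 6.
Setting these equal: 16p − 8 = −p − 6 ⇒ 17p = 2 ⇒ p = 2/17, and the value is (16)·(2/17) − 8 = -104/17.
For Column: with q = P(Left), equating I's and II's payoffs gives 15q − 7 = −2q − 6 ⇒ q = 1/17.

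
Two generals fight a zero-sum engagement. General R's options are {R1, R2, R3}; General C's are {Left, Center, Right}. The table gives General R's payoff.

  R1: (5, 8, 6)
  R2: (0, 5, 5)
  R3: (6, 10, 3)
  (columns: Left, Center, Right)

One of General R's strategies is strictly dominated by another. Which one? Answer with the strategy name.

R2

R1 gives a strictly higher payoff than R2 against every column: 5 > 0, 8 > 5, 6 > 5.
So R2 is strictly dominated and General R never plays it.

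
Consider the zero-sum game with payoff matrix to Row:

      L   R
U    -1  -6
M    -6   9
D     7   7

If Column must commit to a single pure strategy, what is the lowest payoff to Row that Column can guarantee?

7

Column maxima: L → 7, R → 9.
The smallest of these is 7.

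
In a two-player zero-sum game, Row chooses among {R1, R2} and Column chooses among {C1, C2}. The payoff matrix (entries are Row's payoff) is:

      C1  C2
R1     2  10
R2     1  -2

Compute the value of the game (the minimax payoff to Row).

Row minima: R1 → 2, R2 → -2; maximin = 2.
Column maxima: C1 → 2, C2 → 10; minimax = 2.
Since maximin = minimax = 2, there is a saddle point and the value is 2.

2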